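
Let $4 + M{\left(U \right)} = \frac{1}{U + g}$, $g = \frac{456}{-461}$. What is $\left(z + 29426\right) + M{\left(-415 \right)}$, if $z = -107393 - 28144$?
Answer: $- \frac{20349780126}{191771} \approx -1.0612 \cdot 10^{5}$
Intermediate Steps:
$g = - \frac{456}{461}$ ($g = 456 \left(- \frac{1}{461}\right) = - \frac{456}{461} \approx -0.98915$)
$M{\left(U \right)} = -4 + \frac{1}{- \frac{456}{461} + U}$ ($M{\left(U \right)} = -4 + \frac{1}{U - \frac{456}{461}} = -4 + \frac{1}{- \frac{456}{461} + U}$)
$z = -135537$
$\left(z + 29426\right) + M{\left(-415 \right)} = \left(-135537 + 29426\right) + \frac{2285 - -765260}{-456 + 461 \left(-415\right)} = -106111 + \frac{2285 + 765260}{-456 - 191315} = -106111 + \frac{1}{-191771} \cdot 767545 = -106111 - \frac{767545}{191771} = - \frac{20349780126}{191771}$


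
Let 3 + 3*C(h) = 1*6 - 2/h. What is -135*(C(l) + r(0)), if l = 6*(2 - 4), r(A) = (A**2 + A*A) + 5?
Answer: -1635/2 ≈ -817.50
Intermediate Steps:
r(A) = 5 + 2*A**2 (r(A) = (A**2 + A**2) + 5 = 2*A**2 + 5 = 5 + 2*A**2)
l = -12 (l = 6*(-2) = -12)
C(h) = 1 - 2/(3*h) (C(h) = -1 + (1*6 - 2/h)/3 = -1 + (6 - 2/h)/3 = -1 + (2 - 2/(3*h)) = 1 - 2/(3*h))
-135*(C(l) + r(0)) = -135*((-2/3 - 12)/(-12) + (5 + 2*0**2)) = -135*(-1/12*(-38/3) + (5 + 2*0)) = -135*(19/18 + (5 + 0)) = -135*(19/18 + 5) = -135*109/18 = -1635/2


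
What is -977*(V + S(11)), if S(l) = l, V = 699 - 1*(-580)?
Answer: -1260330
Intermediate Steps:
V = 1279 (V = 699 + 580 = 1279)
-977*(V + S(11)) = -977*(1279 + 11) = -977*1290 = -1260330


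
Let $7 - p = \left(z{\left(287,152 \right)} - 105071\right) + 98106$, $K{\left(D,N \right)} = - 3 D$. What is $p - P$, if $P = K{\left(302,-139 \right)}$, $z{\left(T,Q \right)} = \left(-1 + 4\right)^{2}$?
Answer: $7869$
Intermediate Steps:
$z{\left(T,Q \right)} = 9$ ($z{\left(T,Q \right)} = 3^{2} = 9$)
$p = 6963$ ($p = 7 - \left(\left(9 - 105071\right) + 98106\right) = 7 - \left(-105062 + 98106\right) = 7 - -6956 = 7 + 6956 = 6963$)
$P = -906$ ($P = \left(-3\right) 302 = -906$)
$p - P = 6963 - -906 = 6963 + 906 = 7869$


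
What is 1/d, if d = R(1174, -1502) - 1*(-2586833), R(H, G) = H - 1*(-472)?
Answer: 1/2588479 ≈ 3.8633e-7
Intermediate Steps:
R(H, G) = 472 + H (R(H, G) = H + 472 = 472 + H)
d = 2588479 (d = (472 + 1174) - 1*(-2586833) = 1646 + 2586833 = 2588479)
1/d = 1/2588479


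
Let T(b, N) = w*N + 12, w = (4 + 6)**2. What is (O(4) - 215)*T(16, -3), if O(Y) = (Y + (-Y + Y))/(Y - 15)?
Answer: 682272/11 ≈ 62025.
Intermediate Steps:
w = 100 (w = 10**2 = 100)
T(b, N) = 12 + 100*N (T(b, N) = 100*N + 12 = 12 + 100*N)
O(Y) = Y/(-15 + Y) (O(Y) = (Y + 0)/(-15 + Y) = Y/(-15 + Y))
(O(4) - 215)*T(16, -3) = (4/(-15 + 4) - 215)*(12 + 100*(-3)) = (4/(-11) - 215)*(12 - 300) = (4*(-1/11) - 215)*(-288) = (-4/11 - 215)*(-288) = -2369/11*(-288) = 682272/11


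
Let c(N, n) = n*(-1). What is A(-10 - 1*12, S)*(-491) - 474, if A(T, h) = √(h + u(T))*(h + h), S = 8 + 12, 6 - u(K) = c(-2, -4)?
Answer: -474 - 19640*√22 ≈ -92594.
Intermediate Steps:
c(N, n) = -n
u(K) = 2 (u(K) = 6 - (-1)*(-4) = 6 - 1*4 = 6 - 4 = 2)
S = 20
A(T, h) = 2*h*√(2 + h) (A(T, h) = √(h + 2)*(h + h) = √(2 + h)*(2*h) = 2*h*√(2 + h))
A(-10 - 1*12, S)*(-491) - 474 = (2*20*√(2 + 20))*(-491) - 474 = (2*20*√22)*(-491) - 474 = (40*√22)*(-491) - 474 = -19640*√22 - 474 = -474 - 19640*√22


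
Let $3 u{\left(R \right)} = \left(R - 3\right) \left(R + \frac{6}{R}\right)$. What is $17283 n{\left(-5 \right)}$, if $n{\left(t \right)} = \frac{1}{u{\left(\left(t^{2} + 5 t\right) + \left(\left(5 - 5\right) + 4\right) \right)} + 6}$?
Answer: $\frac{103698}{47} \approx 2206.3$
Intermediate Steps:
$u{\left(R \right)} = \frac{\left(-3 + R\right) \left(R + \frac{6}{R}\right)}{3}$ ($u{\left(R \right)} = \frac{\left(R - 3\right) \left(R + \frac{6}{R}\right)}{3} = \frac{\left(-3 + R\right) \left(R + \frac{6}{R}\right)}{3}$)
$n{\left(t \right)} = \frac{1}{4 - t^{2} - \frac{6}{4 + t^{2} + 5 t} - 5 t + \frac{\left(4 + t^{2} + 5 t\right)^{2}}{3}}$ ($n{\left(t \right)} = \frac{1}{\left(2 - \left(\left(t^{2} + 5 t\right) + \left(\left(5 - 5\right) + 4\right)\right) - \frac{6}{\left(t^{2} + 5 t\right) + \left(\left(5 - 5\right) + 4\right)} + \frac{\left(\left(t^{2} + 5 t\right) + \left(\left(5 - 5\right) + 4\right)\right)^{2}}{3}\right) + 6} = \frac{1}{\left(2 - \left(\left(t^{2} + 5 t\right) + \left(0 + 4\right)\right) - \frac{6}{\left(t^{2} + 5 t\right) + \left(0 + 4\right)} + \frac{\left(\left(t^{2} + 5 t\right) + \left(0 + 4\right)\right)^{2}}{3}\right) + 6} = \frac{1}{\left(2 - \left(\left(t^{2} + 5 t\right) + 4\right) - \frac{6}{\left(t^{2} + 5 t\right) + 4} + \frac{\left(\left(t^{2} + 5 t\right) + 4\right)^{2}}{3}\right) + 6} = \frac{1}{\left(2 - \left(4 + t^{2} + 5 t\right) - \frac{6}{4 + t^{2} + 5 t} + \frac{\left(4 + t^{2} + 5 t\right)^{2}}{3}\right) + 6} = \frac{1}{\left(-2 - t^{2} - \frac{6}{4 + t^{2} + 5 t} - 5 t + \frac{\left(4 + t^{2} + 5 t\right)^{2}}{3}\right) + 6} = \frac{1}{4 - t^{2} - \frac{6}{4 + t^{2} + 5 t} - 5 t + \frac{\left(4 + t^{2} + 5 t\right)^{2}}{3}}$)
$17283 n{\left(-5 \right)} = 17283 \frac{3 \left(4 + \left(-5\right)^{2} + 5 \left(-5\right)\right)}{94 + \left(-5\right)^{6} + 15 \left(-5\right)^{5} + 84 \left(-5\right)^{4} + 215 \left(-5\right)^{3} + 240 \left(-5\right) + 273 \left(-5\right)^{2}} = 17283 \frac{3 \left(4 + 25 - 25\right)}{94 + 15625 + 15 \left(-3125\right) + 84 \cdot 625 + 215 \left(-125\right) - 1200 + 273 \cdot 25} = 17283 \cdot 3 \frac{1}{94 + 15625 - 46875 + 52500 - 26875 - 1200 + 6825} \cdot 4 = 17283 \cdot 3 \cdot \frac{1}{94} \cdot 4 = 17283 \cdot \frac{6}{47} = \frac{103698}{47}$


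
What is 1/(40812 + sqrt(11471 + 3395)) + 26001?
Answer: 21653691036645/832802239 - sqrt(14866)/1665604478 ≈ 26001.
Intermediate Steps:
1/(40812 + sqrt(11471 + 3395)) + 26001 = 1/(40812 + sqrt(14866)) + 26001 = 26001 + 1/(40812 + sqrt(14866))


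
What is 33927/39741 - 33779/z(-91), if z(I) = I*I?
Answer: -27216968/8438339 ≈ -3.2254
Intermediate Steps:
z(I) = I²
33927/39741 - 33779/z(-91) = 33927/39741 - 33779/((-91)²) = 33927*(1/39741) - 33779/8281 = 11309/13247 - 33779*1/8281 = 11309/13247 - 33779/8281 = -27216968/8438339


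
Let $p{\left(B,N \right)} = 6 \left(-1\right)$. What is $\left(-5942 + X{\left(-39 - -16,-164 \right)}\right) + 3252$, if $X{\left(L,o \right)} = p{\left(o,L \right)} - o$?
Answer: $-2532$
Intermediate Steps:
$p{\left(B,N \right)} = -6$
$X{\left(L,o \right)} = -6 - o$
$\left(-5942 + X{\left(-39 - -16,-164 \right)}\right) + 3252 = \left(-5942 - -158\right) + 3252 = \left(-5942 + \left(-6 + 164\right)\right) + 3252 = \left(-5942 + 158\right) + 3252 = -5784 + 3252 = -2532$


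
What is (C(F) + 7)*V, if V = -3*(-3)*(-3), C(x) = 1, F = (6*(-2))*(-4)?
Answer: -216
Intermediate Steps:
F = 48 (F = -12*(-4) = 48)
V = -27 (V = 9*(-3) = -27)
(C(F) + 7)*V = (1 + 7)*(-27) = 8*(-27) = -216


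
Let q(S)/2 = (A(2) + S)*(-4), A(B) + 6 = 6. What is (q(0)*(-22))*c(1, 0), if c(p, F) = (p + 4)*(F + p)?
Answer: 0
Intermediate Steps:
A(B) = 0 (A(B) = -6 + 6 = 0)
c(p, F) = (4 + p)*(F + p)
q(S) = -8*S (q(S) = 2*((0 + S)*(-4)) = 2*(S*(-4)) = 2*(-4*S) = -8*S)
(q(0)*(-22))*c(1, 0) = (-8*0*(-22))*(1² + 4*0 + 4*1 + 0*1) = (0*(-22))*(1 + 0 + 4 + 0) = 0*5 = 0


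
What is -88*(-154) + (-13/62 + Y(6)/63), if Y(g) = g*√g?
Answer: 840211/62 + 2*√6/21 ≈ 13552.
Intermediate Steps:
Y(g) = g^(3/2)
-88*(-154) + (-13/62 + Y(6)/63) = -88*(-154) + (-13/62 + 6^(3/2)/63) = 13552 + (-13*1/62 + (6*√6)*(1/63)) = 13552 + (-13/62 + 2*√6/21) = 840211/62 + 2*√6/21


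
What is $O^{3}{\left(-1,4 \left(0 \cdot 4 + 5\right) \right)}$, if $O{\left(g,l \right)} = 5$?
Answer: $125$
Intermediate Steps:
$O^{3}{\left(-1,4 \left(0 \cdot 4 + 5\right) \right)} = 5^{3} = 125$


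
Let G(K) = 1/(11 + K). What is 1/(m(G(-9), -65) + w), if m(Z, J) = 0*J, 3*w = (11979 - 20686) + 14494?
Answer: 1/1929 ≈ 0.00051840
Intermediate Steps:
w = 1929 (w = ((11979 - 20686) + 14494)/3 = (-8707 + 14494)/3 = (⅓)*5787 = 1929)
m(Z, J) = 0
1/(m(G(-9), -65) + w) = 1/(0 + 1929) = 1/1929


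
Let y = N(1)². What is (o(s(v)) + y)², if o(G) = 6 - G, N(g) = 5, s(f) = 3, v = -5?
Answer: 784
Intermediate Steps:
y = 25 (y = 5² = 25)
(o(s(v)) + y)² = ((6 - 1*3) + 25)² = ((6 - 3) + 25)² = (3 + 25)² = 28² = 784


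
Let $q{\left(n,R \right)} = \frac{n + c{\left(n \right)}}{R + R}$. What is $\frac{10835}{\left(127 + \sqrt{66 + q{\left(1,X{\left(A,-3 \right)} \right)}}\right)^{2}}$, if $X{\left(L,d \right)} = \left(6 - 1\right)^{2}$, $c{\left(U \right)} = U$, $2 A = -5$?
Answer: $\frac{270875}{\left(635 + \sqrt{1651}\right)^{2}} \approx 0.5934$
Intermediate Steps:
$A = - \frac{5}{2}$ ($A = \frac{1}{2} \left(-5\right) = - \frac{5}{2} \approx -2.5$)
$X{\left(L,d \right)} = 25$ ($X{\left(L,d \right)} = 5^{2} = 25$)
$q{\left(n,R \right)} = \frac{n}{R}$ ($q{\left(n,R \right)} = \frac{n + n}{R + R} = \frac{2 n}{2 R} = 2 n \frac{1}{2 R} = \frac{n}{R}$)
$\frac{10835}{\left(127 + \sqrt{66 + q{\left(1,X{\left(A,-3 \right)} \right)}}\right)^{2}} = \frac{10835}{\left(127 + \sqrt{66 + 1 \cdot \frac{1}{25}}\right)^{2}} = \frac{10835}{\left(127 + \sqrt{66 + \frac{1}{25}}\right)^{2}} = \frac{10835}{\left(127 + \sqrt{\frac{1651}{25}}\right)^{2}} = \frac{10835}{\left(127 + \frac{\sqrt{1651}}{5}\right)^{2}}$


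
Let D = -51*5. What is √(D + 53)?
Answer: I*√202 ≈ 14.213*I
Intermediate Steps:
D = -255
√(D + 53) = √(-255 + 53) = √(-202) = I*√202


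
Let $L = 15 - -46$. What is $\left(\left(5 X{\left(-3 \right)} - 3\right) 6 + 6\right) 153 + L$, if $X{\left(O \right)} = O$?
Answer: $-15545$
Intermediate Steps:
$L = 61$ ($L = 15 + 46 = 61$)
$\left(\left(5 X{\left(-3 \right)} - 3\right) 6 + 6\right) 153 + L = \left(\left(5 \left(-3\right) - 3\right) 6 + 6\right) 153 + 61 = \left(\left(-15 - 3\right) 6 + 6\right) 153 + 61 = \left(\left(-18\right) 6 + 6\right) 153 + 61 = \left(-108 + 6\right) 153 + 61 = \left(-102\right) 153 + 61 = -15606 + 61 = -15545$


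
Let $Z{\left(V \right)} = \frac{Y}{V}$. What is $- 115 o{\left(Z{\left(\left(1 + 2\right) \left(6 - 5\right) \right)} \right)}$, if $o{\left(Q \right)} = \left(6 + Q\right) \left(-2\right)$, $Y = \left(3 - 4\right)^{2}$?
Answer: $\frac{4370}{3} \approx 1456.7$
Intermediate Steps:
$Y = 1$ ($Y = \left(-1\right)^{2} = 1$)
$Z{\left(V \right)} = \frac{1}{V}$ ($Z{\left(V \right)} = 1 \frac{1}{V} = \frac{1}{V}$)
$o{\left(Q \right)} = -12 - 2 Q$
$- 115 o{\left(Z{\left(\left(1 + 2\right) \left(6 - 5\right) \right)} \right)} = - 115 \left(-12 - \frac{2}{\left(1 + 2\right) \left(6 - 5\right)}\right) = - 115 \left(-12 - \frac{2}{3 \cdot 1}\right) = - 115 \left(-12 - \frac{2}{3}\right) = \left(-115\right) \left(- \frac{38}{3}\right) = \frac{4370}{3}$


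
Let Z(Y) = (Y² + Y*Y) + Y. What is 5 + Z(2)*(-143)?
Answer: -1425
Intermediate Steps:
Z(Y) = Y + 2*Y² (Z(Y) = (Y² + Y²) + Y = 2*Y² + Y = Y + 2*Y²)
5 + Z(2)*(-143) = 5 + (2*(1 + 2*2))*(-143) = 5 + (2*(1 + 4))*(-143) = 5 + (2*5)*(-143) = 5 + 10*(-143) = 5 - 1430 = -1425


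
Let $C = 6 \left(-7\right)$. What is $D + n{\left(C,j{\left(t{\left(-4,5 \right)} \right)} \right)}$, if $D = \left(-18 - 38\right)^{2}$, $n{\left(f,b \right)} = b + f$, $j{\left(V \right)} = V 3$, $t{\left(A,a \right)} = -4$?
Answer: $3082$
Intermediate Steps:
$j{\left(V \right)} = 3 V$
$C = -42$
$D = 3136$ ($D = \left(-56\right)^{2} = 3136$)
$D + n{\left(C,j{\left(t{\left(-4,5 \right)} \right)} \right)} = 3136 + \left(3 \left(-4\right) - 42\right) = 3136 - 54 = 3082$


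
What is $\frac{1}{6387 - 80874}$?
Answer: $- \frac{1}{74487} \approx -1.3425 \cdot 10^{-5}$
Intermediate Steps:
$\frac{1}{6387 - 80874} = \frac{1}{-74487} = - \frac{1}{74487}$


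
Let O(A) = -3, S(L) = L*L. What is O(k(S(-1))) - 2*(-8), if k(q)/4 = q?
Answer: 13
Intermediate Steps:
S(L) = L²
k(q) = 4*q
O(k(S(-1))) - 2*(-8) = -3 - 2*(-8) = -3 + 16 = 13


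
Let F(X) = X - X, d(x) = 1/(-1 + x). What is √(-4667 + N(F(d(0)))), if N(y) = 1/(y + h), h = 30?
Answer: I*√4200270/30 ≈ 68.315*I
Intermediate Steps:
F(X) = 0
N(y) = 1/(30 + y) (N(y) = 1/(y + 30) = 1/(30 + y))
√(-4667 + N(F(d(0)))) = √(-4667 + 1/(30 + 0)) = √(-4667 + 1/30) = √(-140009/30) = I*√4200270/30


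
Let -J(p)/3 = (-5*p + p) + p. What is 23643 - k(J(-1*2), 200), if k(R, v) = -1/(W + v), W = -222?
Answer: 520145/22 ≈ 23643.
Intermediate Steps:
J(p) = 9*p (J(p) = -3*((-5*p + p) + p) = -3*(-4*p + p) = -(-9)*p = 9*p)
k(R, v) = -1/(-222 + v)
23643 - k(J(-1*2), 200) = 23643 - (-1)/(-222 + 200) = 23643 - (-1)/(-22) = 23643 - (-1)*(-1)/22 = 23643 - 1*1/22 = 23643 - 1/22 = 520145/22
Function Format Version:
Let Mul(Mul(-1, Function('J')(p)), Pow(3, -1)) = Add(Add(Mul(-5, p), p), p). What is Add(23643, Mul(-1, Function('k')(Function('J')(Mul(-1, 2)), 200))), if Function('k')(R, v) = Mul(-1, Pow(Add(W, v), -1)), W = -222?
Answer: Rational(520145, 22) ≈ 23643.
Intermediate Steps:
Function('J')(p) = Mul(9, p) (Function('J')(p) = Mul(-3, Add(Add(Mul(-5, p), p), p)) = Mul(-3, Add(Mul(-4, p), p)) = Mul(-3, Mul(-3, p)) = Mul(9, p))
Function('k')(R, v) = Mul(-1, Pow(Add(-222, v), -1))
Add(23643, Mul(-1, Function('k')(Function('J')(Mul(-1, 2)), 200))) = Add(23643, Mul(-1, Mul(-1, Pow(Add(-222, 200), -1)))) = Add(23643, Mul(-1, Mul(-1, Pow(-22, -1)))) = Add(23643, Mul(-1, Mul(-1, Rational(-1, 22)))) = Add(23643, Mul(-1, Rational(1, 22))) = Add(23643, Rational(-1, 22)) = Rational(520145, 22)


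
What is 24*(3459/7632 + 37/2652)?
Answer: 262657/23426 ≈ 11.212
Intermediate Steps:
24*(3459/7632 + 37/2652) = 24*(3459*(1/7632) + 37*(1/2652)) = 24*(1153/2544 + 37/2652) = 24*(262657/562224) = 262657/23426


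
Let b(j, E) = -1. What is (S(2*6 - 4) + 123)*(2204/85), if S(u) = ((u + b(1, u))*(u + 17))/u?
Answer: 638609/170 ≈ 3756.5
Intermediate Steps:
S(u) = (-1 + u)*(17 + u)/u (S(u) = ((u - 1)*(u + 17))/u = ((-1 + u)*(17 + u))/u = (-1 + u)*(17 + u)/u)
(S(2*6 - 4) + 123)*(2204/85) = ((16 + (2*6 - 4) - 17/(2*6 - 4)) + 123)*(2204/85) = ((16 + (12 - 4) - 17/(12 - 4)) + 123)*(2204*(1/85)) = ((16 + 8 - 17/8) + 123)*(2204/85) = (175/8 + 123)*(2204/85) = (1159/8)*(2204/85) = 638609/170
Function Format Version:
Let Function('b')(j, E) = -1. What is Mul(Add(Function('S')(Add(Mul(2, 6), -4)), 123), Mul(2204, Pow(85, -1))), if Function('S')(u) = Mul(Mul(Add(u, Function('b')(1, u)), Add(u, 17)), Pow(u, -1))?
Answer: Rational(638609, 170) ≈ 3756.5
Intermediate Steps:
Function('S')(u) = Mul(Pow(u, -1), Add(-1, u), Add(17, u)) (Function('S')(u) = Mul(Mul(Add(u, -1), Add(u, 17)), Pow(u, -1)) = Mul(Mul(Add(-1, u), Add(17, u)), Pow(u, -1)) = Mul(Pow(u, -1), Add(-1, u), Add(17, u)))
Mul(Add(Function('S')(Add(Mul(2, 6), -4)), 123), Mul(2204, Pow(85, -1))) = Mul(Add(Add(16, Add(Mul(2, 6), -4), Mul(-17, Pow(Add(Mul(2, 6), -4), -1))), 123), Mul(2204, Pow(85, -1))) = Mul(Add(Add(16, Add(12, -4), Mul(-17, Pow(Add(12, -4), -1))), 123), Mul(2204, Rational(1, 85))) = Mul(Add(Add(16, 8, Mul(-17, Pow(8, -1))), 123), Rational(2204, 85)) = Mul(Add(Add(16, 8, Mul(-17, Rational(1, 8))), 123), Rational(2204, 85)) = Mul(Add(Add(16, 8, Rational(-17, 8)), 123), Rational(2204, 85)) = Mul(Add(Rational(175, 8), 123), Rational(2204, 85)) = Mul(Rational(1159, 8), Rational(2204, 85)) = Rational(638609, 170)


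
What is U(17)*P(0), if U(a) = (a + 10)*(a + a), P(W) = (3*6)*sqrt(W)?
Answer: 0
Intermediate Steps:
P(W) = 18*sqrt(W)
U(a) = 2*a*(10 + a) (U(a) = (10 + a)*(2*a) = 2*a*(10 + a))
U(17)*P(0) = (2*17*(10 + 17))*(18*sqrt(0)) = (2*17*27)*(18*0) = 918*0 = 0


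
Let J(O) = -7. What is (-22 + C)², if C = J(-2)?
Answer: 841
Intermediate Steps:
C = -7
(-22 + C)² = (-22 - 7)² = (-29)² = 841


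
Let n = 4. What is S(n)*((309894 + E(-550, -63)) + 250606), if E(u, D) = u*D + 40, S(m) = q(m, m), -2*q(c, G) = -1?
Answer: 297595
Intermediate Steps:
q(c, G) = 1/2 (q(c, G) = -1/2*(-1) = 1/2)
S(m) = 1/2
E(u, D) = 40 + D*u (E(u, D) = D*u + 40 = 40 + D*u)
S(n)*((309894 + E(-550, -63)) + 250606) = ((309894 + (40 - 63*(-550))) + 250606)/2 = ((309894 + (40 + 34650)) + 250606)/2 = ((309894 + 34690) + 250606)/2 = (344584 + 250606)/2 = (1/2)*595190 = 297595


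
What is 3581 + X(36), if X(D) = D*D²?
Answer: 50237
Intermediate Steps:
X(D) = D³
3581 + X(36) = 3581 + 36³ = 3581 + 46656 = 50237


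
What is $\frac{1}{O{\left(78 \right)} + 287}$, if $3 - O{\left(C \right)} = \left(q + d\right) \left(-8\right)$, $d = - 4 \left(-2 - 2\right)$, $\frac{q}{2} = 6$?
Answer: $\frac{1}{514} \approx 0.0019455$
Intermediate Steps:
$q = 12$ ($q = 2 \cdot 6 = 12$)
$d = 16$ ($d = \left(-4\right) \left(-4\right) = 16$)
$O{\left(C \right)} = 227$ ($O{\left(C \right)} = 3 - \left(12 + 16\right) \left(-8\right) = 3 - 28 \left(-8\right) = 3 - -224 = 3 + 224 = 227$)
$\frac{1}{O{\left(78 \right)} + 287} = \frac{1}{227 + 287} = \frac{1}{514}$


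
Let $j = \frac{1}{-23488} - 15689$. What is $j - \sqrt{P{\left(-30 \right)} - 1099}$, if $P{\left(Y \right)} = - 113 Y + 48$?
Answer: $- \frac{368503233}{23488} - \sqrt{2339} \approx -15737.0$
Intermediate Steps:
$P{\left(Y \right)} = 48 - 113 Y$
$j = - \frac{368503233}{23488}$ ($j = - \frac{1}{23488} - 15689 = - \frac{368503233}{23488} \approx -15689.0$)
$j - \sqrt{P{\left(-30 \right)} - 1099} = - \frac{368503233}{23488} - \sqrt{\left(48 - -3390\right) - 1099} = - \frac{368503233}{23488} - \sqrt{\left(48 + 3390\right) - 1099} = - \frac{368503233}{23488} - \sqrt{3438 - 1099} = - \frac{368503233}{23488} - \sqrt{2339}$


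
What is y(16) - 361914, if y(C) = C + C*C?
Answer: -361642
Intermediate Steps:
y(C) = C + C²
y(16) - 361914 = 16*(1 + 16) - 361914 = 16*17 - 361914 = 272 - 361914 = -361642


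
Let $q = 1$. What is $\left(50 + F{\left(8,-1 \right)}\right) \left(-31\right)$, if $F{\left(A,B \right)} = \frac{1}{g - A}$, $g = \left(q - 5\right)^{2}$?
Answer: $- \frac{12431}{8} \approx -1553.9$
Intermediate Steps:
$g = 16$ ($g = \left(1 - 5\right)^{2} = \left(-4\right)^{2} = 16$)
$F{\left(A,B \right)} = \frac{1}{16 - A}$
$\left(50 + F{\left(8,-1 \right)}\right) \left(-31\right) = \left(50 - \frac{1}{-16 + 8}\right) \left(-31\right) = \left(50 - \frac{1}{-8}\right) \left(-31\right) = \left(50 - - \frac{1}{8}\right) \left(-31\right) = \left(50 + \frac{1}{8}\right) \left(-31\right) = \frac{401}{8} \left(-31\right) = - \frac{12431}{8}$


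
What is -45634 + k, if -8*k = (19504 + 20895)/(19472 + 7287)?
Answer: -9769002047/214072 ≈ -45634.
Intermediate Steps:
k = -40399/214072 (k = -(19504 + 20895)/(8*(19472 + 7287)) = -40399/(8*26759) = -⅛*40399/26759 = -40399/214072 ≈ -0.18872)
-45634 + k = -45634 - 40399/214072 = -9769002047/214072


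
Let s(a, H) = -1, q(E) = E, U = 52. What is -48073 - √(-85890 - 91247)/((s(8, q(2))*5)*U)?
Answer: -48073 + I*√177137/260 ≈ -48073.0 + 1.6188*I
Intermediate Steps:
-48073 - √(-85890 - 91247)/((s(8, q(2))*5)*U) = -48073 - √(-85890 - 91247)/(-1*5*52) = -48073 - √(-177137)/((-5*52)) = -48073 - I*√177137/(-260) = -48073 - I*√177137*(-1)/260 = -48073 - (-1)*I*√177137/260 = -48073 + I*√177137/260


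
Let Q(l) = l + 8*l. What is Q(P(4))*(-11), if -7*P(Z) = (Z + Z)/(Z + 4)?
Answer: 99/7 ≈ 14.143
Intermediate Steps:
P(Z) = -2*Z/(7*(4 + Z)) (P(Z) = -(Z + Z)/(7*(Z + 4)) = -2*Z/(7*(4 + Z)))
Q(l) = 9*l
Q(P(4))*(-11) = (9*(-2*4/(28 + 7*4)))*(-11) = (9*(-2*4/(28 + 28)))*(-11) = (9*(-2*4/56))*(-11) = (9*(-2*4*1/56))*(-11) = (9*(-⅐))*(-11) = -9/7*(-11) = 99/7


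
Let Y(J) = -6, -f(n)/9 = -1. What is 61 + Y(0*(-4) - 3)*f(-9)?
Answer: 7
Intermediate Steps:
f(n) = 9 (f(n) = -9*(-1) = 9)
61 + Y(0*(-4) - 3)*f(-9) = 61 - 6*9 = 61 - 54 = 7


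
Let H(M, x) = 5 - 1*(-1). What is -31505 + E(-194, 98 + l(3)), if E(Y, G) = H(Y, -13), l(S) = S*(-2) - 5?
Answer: -31499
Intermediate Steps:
H(M, x) = 6 (H(M, x) = 5 + 1 = 6)
l(S) = -5 - 2*S (l(S) = -2*S - 5 = -5 - 2*S)
E(Y, G) = 6
-31505 + E(-194, 98 + l(3)) = -31505 + 6 = -31499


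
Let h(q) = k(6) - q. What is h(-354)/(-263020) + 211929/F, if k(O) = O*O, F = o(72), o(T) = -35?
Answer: -5574157923/920570 ≈ -6055.1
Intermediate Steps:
F = -35
k(O) = O²
h(q) = 36 - q (h(q) = 6² - q = 36 - q)
h(-354)/(-263020) + 211929/F = (36 - 1*(-354))/(-263020) + 211929/(-35) = (36 + 354)*(-1/263020) + 211929*(-1/35) = 390*(-1/263020) - 211929/35 = -39/26302 - 211929/35 = -5574157923/920570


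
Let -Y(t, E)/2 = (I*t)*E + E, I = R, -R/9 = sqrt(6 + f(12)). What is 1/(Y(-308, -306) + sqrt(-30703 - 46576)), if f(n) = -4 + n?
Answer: 1/(612 + 1696464*sqrt(14) + I*sqrt(77279)) ≈ 1.5752e-7 - 6.9e-12*I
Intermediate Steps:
R = -9*sqrt(14) (R = -9*sqrt(6 + (-4 + 12)) = -9*sqrt(6 + 8) = -9*sqrt(14) ≈ -33.675)
I = -9*sqrt(14) ≈ -33.675
Y(t, E) = -2*E + 18*E*t*sqrt(14) (Y(t, E) = -2*(((-9*sqrt(14))*t)*E + E) = -2*((-9*t*sqrt(14))*E + E) = -2*(-9*E*t*sqrt(14) + E) = -2*(E - 9*E*t*sqrt(14)) = -2*E + 18*E*t*sqrt(14))
1/(Y(-308, -306) + sqrt(-30703 - 46576)) = 1/(2*(-306)*(-1 + 9*(-308)*sqrt(14)) + sqrt(-30703 - 46576)) = 1/(2*(-306)*(-1 - 2772*sqrt(14)) + sqrt(-77279)) = 1/((612 + 1696464*sqrt(14)) + I*sqrt(77279)) = 1/(612 + 1696464*sqrt(14) + I*sqrt(77279))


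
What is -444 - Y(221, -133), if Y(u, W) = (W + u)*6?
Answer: -972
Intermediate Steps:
Y(u, W) = 6*W + 6*u
-444 - Y(221, -133) = -444 - (6*(-133) + 6*221) = -444 - (-798 + 1326) = -444 - 1*528 = -444 - 528 = -972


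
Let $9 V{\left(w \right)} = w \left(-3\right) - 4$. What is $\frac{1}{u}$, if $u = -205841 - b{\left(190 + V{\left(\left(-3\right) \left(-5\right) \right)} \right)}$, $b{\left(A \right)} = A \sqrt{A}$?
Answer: $- \frac{150058089}{30883524530068} + \frac{44847 \sqrt{1661}}{30883524530068} \approx -4.7997 \cdot 10^{-6}$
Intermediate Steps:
$V{\left(w \right)} = - \frac{4}{9} - \frac{w}{3}$ ($V{\left(w \right)} = \frac{w \left(-3\right) - 4}{9} = \frac{- 3 w - 4}{9} = \frac{-4 - 3 w}{9} = - \frac{4}{9} - \frac{w}{3}$)
$b{\left(A \right)} = A^{\frac{3}{2}}$
$u = -205841 - \frac{1661 \sqrt{1661}}{27}$ ($u = -205841 - \left(190 - \left(\frac{4}{9} + \frac{\left(-3\right) \left(-5\right)}{3}\right)\right)^{\frac{3}{2}} = -205841 - \left(190 - \frac{49}{9}\right)^{\frac{3}{2}} = -205841 - \left(\frac{1661}{9}\right)^{\frac{3}{2}} = -205841 - \frac{1661 \sqrt{1661}}{27} \approx -2.0835 \cdot 10^{5}$)
$\frac{1}{u} = \frac{1}{-205841 - \frac{1661 \sqrt{1661}}{27}}$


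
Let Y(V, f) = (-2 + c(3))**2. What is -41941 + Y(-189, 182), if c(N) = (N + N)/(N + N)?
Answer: -41940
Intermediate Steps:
c(N) = 1 (c(N) = (2*N)/((2*N)) = (2*N)*(1/(2*N)) = 1)
Y(V, f) = 1 (Y(V, f) = (-2 + 1)**2 = (-1)**2 = 1)
-41941 + Y(-189, 182) = -41941 + 1 = -41940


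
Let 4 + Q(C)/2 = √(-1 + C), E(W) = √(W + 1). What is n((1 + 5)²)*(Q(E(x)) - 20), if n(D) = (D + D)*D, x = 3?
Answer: -67392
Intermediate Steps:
E(W) = √(1 + W)
Q(C) = -8 + 2*√(-1 + C)
n(D) = 2*D² (n(D) = (2*D)*D = 2*D²)
n((1 + 5)²)*(Q(E(x)) - 20) = (2*((1 + 5)²)²)*((-8 + 2*√(-1 + √(1 + 3))) - 20) = (2*(6²)²)*((-8 + 2*√(-1 + √4)) - 20) = (2*36²)*((-8 + 2*√(-1 + 2)) - 20) = (2*1296)*((-8 + 2*√1) - 20) = 2592*((-8 + 2*1) - 20) = 2592*((-8 + 2) - 20) = 2592*(-6 - 20) = 2592*(-26) = -67392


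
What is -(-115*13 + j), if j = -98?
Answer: 1593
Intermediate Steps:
-(-115*13 + j) = -(-115*13 - 98) = -(-1495 - 98) = -1*(-1593) = 1593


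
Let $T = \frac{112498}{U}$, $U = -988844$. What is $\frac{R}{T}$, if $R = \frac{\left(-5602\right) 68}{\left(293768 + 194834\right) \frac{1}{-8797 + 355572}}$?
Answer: $\frac{32656346011975400}{13741686949} \approx 2.3764 \cdot 10^{6}$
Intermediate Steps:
$T = - \frac{56249}{494422}$ ($T = \frac{112498}{-988844} = 112498 \left(- \frac{1}{988844}\right) = - \frac{56249}{494422} \approx -0.11377$)
$R = - \frac{66049540700}{244301}$ ($R = - \frac{380936}{488602 \cdot \frac{1}{346775}} = - \frac{380936}{\frac{488602}{346775}} = \left(-380936\right) \frac{346775}{488602} = - \frac{66049540700}{244301} \approx -2.7036 \cdot 10^{5}$)
$\frac{R}{T} = - \frac{66049540700}{244301 \left(- \frac{56249}{494422}\right)} = \left(- \frac{66049540700}{244301}\right) \left(- \frac{494422}{56249}\right) = \frac{32656346011975400}{13741686949}$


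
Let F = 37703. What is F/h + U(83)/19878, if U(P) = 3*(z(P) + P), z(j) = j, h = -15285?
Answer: -121336/49695 ≈ -2.4416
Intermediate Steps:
U(P) = 6*P (U(P) = 3*(P + P) = 3*(2*P) = 6*P)
F/h + U(83)/19878 = 37703/(-15285) + (6*83)/19878 = 37703*(-1/15285) + 498*(1/19878) = -37/15 + 83/3313 = -121336/49695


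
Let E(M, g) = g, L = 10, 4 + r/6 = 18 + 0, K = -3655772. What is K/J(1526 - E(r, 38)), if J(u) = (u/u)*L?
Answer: -1827886/5 ≈ -3.6558e+5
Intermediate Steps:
r = 84 (r = -24 + 6*(18 + 0) = -24 + 6*18 = -24 + 108 = 84)
J(u) = 10 (J(u) = (u/u)*10 = 1*10 = 10)
K/J(1526 - E(r, 38)) = -3655772/10 = -3655772*1/10 = -1827886/5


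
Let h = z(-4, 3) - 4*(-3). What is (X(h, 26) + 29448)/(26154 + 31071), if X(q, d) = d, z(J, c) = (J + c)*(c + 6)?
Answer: 29474/57225 ≈ 0.51505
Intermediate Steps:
z(J, c) = (6 + c)*(J + c) (z(J, c) = (J + c)*(6 + c) = (6 + c)*(J + c))
h = 3 (h = (3² + 6*(-4) + 6*3 - 4*3) - 4*(-3) = (9 - 24 + 18 - 12) + 12 = -9 + 12 = 3)
(X(h, 26) + 29448)/(26154 + 31071) = (26 + 29448)/(26154 + 31071) = 29474/57225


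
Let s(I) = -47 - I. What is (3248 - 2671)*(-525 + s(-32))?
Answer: -311580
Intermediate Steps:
(3248 - 2671)*(-525 + s(-32)) = (3248 - 2671)*(-525 + (-47 - 1*(-32))) = 577*(-525 + (-47 + 32)) = 577*(-525 - 15) = 577*(-540) = -311580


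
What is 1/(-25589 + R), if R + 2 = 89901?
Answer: 1/64310 ≈ 1.5550e-5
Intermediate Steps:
R = 89899 (R = -2 + 89901 = 89899)
1/(-25589 + R) = 1/(-25589 + 89899) = 1/64310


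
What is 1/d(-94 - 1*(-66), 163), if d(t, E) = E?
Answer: 1/163 ≈ 0.0061350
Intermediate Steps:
1/d(-94 - 1*(-66), 163) = 1/163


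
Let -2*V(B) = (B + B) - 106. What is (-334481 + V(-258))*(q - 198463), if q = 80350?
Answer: 39469821210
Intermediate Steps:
V(B) = 53 - B (V(B) = -((B + B) - 106)/2 = -(2*B - 106)/2 = -(-106 + 2*B)/2 = 53 - B)
(-334481 + V(-258))*(q - 198463) = (-334481 + (53 - 1*(-258)))*(80350 - 198463) = (-334481 + (53 + 258))*(-118113) = (-334481 + 311)*(-118113) = -334170*(-118113) = 39469821210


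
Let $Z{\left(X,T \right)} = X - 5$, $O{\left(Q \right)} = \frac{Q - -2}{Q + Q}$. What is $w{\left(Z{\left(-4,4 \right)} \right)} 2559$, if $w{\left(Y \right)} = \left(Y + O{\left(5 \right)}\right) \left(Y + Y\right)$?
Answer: $\frac{1911573}{5} \approx 3.8231 \cdot 10^{5}$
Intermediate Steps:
$O{\left(Q \right)} = \frac{2 + Q}{2 Q}$ ($O{\left(Q \right)} = \frac{Q + 2}{2 Q} = \left(2 + Q\right) \frac{1}{2 Q} = \frac{2 + Q}{2 Q}$)
$Z{\left(X,T \right)} = -5 + X$ ($Z{\left(X,T \right)} = X - 5 = -5 + X$)
$w{\left(Y \right)} = 2 Y \left(\frac{7}{10} + Y\right)$ ($w{\left(Y \right)} = \left(Y + \frac{2 + 5}{2 \cdot 5}\right) \left(Y + Y\right) = \left(Y + \frac{1}{2} \cdot \frac{1}{5} \cdot 7\right) 2 Y = \left(Y + \frac{7}{10}\right) 2 Y = \left(\frac{7}{10} + Y\right) 2 Y = 2 Y \left(\frac{7}{10} + Y\right)$)
$w{\left(Z{\left(-4,4 \right)} \right)} 2559 = \frac{\left(-5 - 4\right) \left(7 + 10 \left(-5 - 4\right)\right)}{5} \cdot 2559 = \frac{1}{5} \left(-9\right) \left(7 + 10 \left(-9\right)\right) 2559 = \frac{1}{5} \left(-9\right) \left(7 - 90\right) 2559 = \frac{1}{5} \left(-9\right) \left(-83\right) 2559 = \frac{747}{5} \cdot 2559 = \frac{1911573}{5}$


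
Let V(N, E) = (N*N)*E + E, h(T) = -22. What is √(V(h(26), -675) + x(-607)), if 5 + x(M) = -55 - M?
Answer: 2*I*√81707 ≈ 571.69*I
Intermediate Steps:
V(N, E) = E + E*N² (V(N, E) = N²*E + E = E*N² + E = E + E*N²)
x(M) = -60 - M (x(M) = -5 + (-55 - M) = -60 - M)
√(V(h(26), -675) + x(-607)) = √(-675*(1 + (-22)²) + (-60 - 1*(-607))) = √(-675*(1 + 484) + (-60 + 607)) = √(-675*485 + 547) = √(-327375 + 547) = √(-326828) = 2*I*√81707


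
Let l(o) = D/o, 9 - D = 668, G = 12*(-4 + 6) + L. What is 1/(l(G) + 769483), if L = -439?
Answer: 415/319336104 ≈ 1.2996e-6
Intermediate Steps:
G = -415 (G = 12*(-4 + 6) - 439 = 12*2 - 439 = 24 - 439 = -415)
D = -659 (D = 9 - 1*668 = 9 - 668 = -659)
l(o) = -659/o
1/(l(G) + 769483) = 1/(-659/(-415) + 769483) = 1/(-659*(-1/415) + 769483) = 1/(659/415 + 769483) = 1/(319336104/415) = 415/319336104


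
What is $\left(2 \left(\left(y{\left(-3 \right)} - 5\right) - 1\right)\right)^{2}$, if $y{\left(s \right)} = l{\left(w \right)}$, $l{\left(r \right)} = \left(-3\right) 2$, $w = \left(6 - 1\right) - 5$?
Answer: $576$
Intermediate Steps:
$w = 0$ ($w = \left(6 - 1\right) - 5 = 5 - 5 = 0$)
$l{\left(r \right)} = -6$
$y{\left(s \right)} = -6$
$\left(2 \left(\left(y{\left(-3 \right)} - 5\right) - 1\right)\right)^{2} = \left(2 \left(\left(-6 - 5\right) - 1\right)\right)^{2} = \left(2 \left(-11 - 1\right)\right)^{2} = \left(2 \left(-12\right)\right)^{2} = \left(-24\right)^{2} = 576$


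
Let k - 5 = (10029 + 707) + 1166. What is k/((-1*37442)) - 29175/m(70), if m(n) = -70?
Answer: 54576843/131047 ≈ 416.47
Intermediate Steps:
k = 11907 (k = 5 + ((10029 + 707) + 1166) = 5 + (10736 + 1166) = 5 + 11902 = 11907)
k/((-1*37442)) - 29175/m(70) = 11907/((-1*37442)) - 29175/(-70) = 11907/(-37442) - 29175*(-1/70) = 11907*(-1/37442) + 5835/14 = -11907/37442 + 5835/14 = 54576843/131047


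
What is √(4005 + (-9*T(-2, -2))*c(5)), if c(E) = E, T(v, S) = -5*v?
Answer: 3*√395 ≈ 59.624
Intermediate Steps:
√(4005 + (-9*T(-2, -2))*c(5)) = √(4005 - (-45)*(-2)*5) = √(4005 - 9*10*5) = √(4005 - 90*5) = √(4005 - 450) = √3555 = 3*√395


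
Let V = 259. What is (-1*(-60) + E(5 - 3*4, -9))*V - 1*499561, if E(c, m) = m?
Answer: -486352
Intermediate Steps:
(-1*(-60) + E(5 - 3*4, -9))*V - 1*499561 = (-1*(-60) - 9)*259 - 1*499561 = (60 - 9)*259 - 499561 = 51*259 - 499561 = 13209 - 499561 = -486352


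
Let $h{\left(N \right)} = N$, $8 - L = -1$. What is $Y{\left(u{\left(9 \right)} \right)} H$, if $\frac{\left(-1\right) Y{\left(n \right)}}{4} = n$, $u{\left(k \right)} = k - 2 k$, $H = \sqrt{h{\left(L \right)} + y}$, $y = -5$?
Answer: $72$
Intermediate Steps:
$L = 9$ ($L = 8 - -1 = 8 + 1 = 9$)
$H = 2$ ($H = \sqrt{9 - 5} = \sqrt{4} = 2$)
$u{\left(k \right)} = - k$
$Y{\left(n \right)} = - 4 n$
$Y{\left(u{\left(9 \right)} \right)} H = - 4 \left(\left(-1\right) 9\right) 2 = \left(-4\right) \left(-9\right) 2 = 36 \cdot 2 = 72$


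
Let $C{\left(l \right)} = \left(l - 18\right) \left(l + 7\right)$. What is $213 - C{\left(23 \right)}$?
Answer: $63$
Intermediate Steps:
$C{\left(l \right)} = \left(-18 + l\right) \left(7 + l\right)$
$213 - C{\left(23 \right)} = 213 - \left(-126 + 23^{2} - 253\right) = 213 - \left(-126 + 529 - 253\right) = 213 - 150 = 63$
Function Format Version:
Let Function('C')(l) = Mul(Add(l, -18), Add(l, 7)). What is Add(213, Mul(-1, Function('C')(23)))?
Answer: 63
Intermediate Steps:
Function('C')(l) = Mul(Add(-18, l), Add(7, l))
Add(213, Mul(-1, Function('C')(23))) = Add(213, Mul(-1, Add(-126, Pow(23, 2), Mul(-11, 23)))) = Add(213, Mul(-1, Add(-126, 529, -253))) = Add(213, Mul(-1, 150)) = Add(213, -150) = 63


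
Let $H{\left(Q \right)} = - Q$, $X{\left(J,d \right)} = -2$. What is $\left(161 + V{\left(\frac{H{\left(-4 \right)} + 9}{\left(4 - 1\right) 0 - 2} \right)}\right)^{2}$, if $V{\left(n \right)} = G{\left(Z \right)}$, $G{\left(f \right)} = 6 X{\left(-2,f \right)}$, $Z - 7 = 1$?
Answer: $22201$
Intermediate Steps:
$Z = 8$ ($Z = 7 + 1 = 8$)
$G{\left(f \right)} = -12$ ($G{\left(f \right)} = 6 \left(-2\right) = -12$)
$V{\left(n \right)} = -12$
$\left(161 + V{\left(\frac{H{\left(-4 \right)} + 9}{\left(4 - 1\right) 0 - 2} \right)}\right)^{2} = \left(161 - 12\right)^{2} = 149^{2} = 22201$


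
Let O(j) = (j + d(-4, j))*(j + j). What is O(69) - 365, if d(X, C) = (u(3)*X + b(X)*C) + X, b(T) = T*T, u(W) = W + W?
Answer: 157645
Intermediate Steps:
u(W) = 2*W
b(T) = T**2
d(X, C) = 7*X + C*X**2 (d(X, C) = ((2*3)*X + X**2*C) + X = (6*X + C*X**2) + X = 7*X + C*X**2)
O(j) = 2*j*(-28 + 17*j) (O(j) = (j - 4*(7 + j*(-4)))*(j + j) = (j - 4*(7 - 4*j))*(2*j) = (j + (-28 + 16*j))*(2*j) = (-28 + 17*j)*(2*j) = 2*j*(-28 + 17*j))
O(69) - 365 = 2*69*(-28 + 17*69) - 365 = 2*69*(-28 + 1173) - 365 = 2*69*1145 - 365 = 158010 - 365 = 157645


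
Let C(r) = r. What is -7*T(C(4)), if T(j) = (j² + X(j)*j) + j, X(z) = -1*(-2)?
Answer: -196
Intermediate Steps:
X(z) = 2
T(j) = j² + 3*j (T(j) = (j² + 2*j) + j = j² + 3*j)
-7*T(C(4)) = -28*(3 + 4) = -28*7 = -7*28 = -196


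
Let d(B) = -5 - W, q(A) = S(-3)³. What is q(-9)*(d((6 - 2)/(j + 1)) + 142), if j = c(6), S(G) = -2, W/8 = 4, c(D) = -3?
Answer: -840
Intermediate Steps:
W = 32 (W = 8*4 = 32)
j = -3
q(A) = -8 (q(A) = (-2)³ = -8)
d(B) = -37 (d(B) = -5 - 1*32 = -5 - 32 = -37)
q(-9)*(d((6 - 2)/(j + 1)) + 142) = -8*(-37 + 142) = -8*105 = -840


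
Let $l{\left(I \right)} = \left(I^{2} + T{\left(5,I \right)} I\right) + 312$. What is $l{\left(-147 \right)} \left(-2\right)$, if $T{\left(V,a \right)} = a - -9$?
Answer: $-84414$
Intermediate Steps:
$T{\left(V,a \right)} = 9 + a$ ($T{\left(V,a \right)} = a + 9 = 9 + a$)
$l{\left(I \right)} = 312 + I^{2} + I \left(9 + I\right)$ ($l{\left(I \right)} = \left(I^{2} + \left(9 + I\right) I\right) + 312 = \left(I^{2} + I \left(9 + I\right)\right) + 312 = 312 + I^{2} + I \left(9 + I\right)$)
$l{\left(-147 \right)} \left(-2\right) = \left(312 + \left(-147\right)^{2} - 147 \left(9 - 147\right)\right) \left(-2\right) = \left(312 + 21609 - -20286\right) \left(-2\right) = \left(312 + 21609 + 20286\right) \left(-2\right) = 42207 \left(-2\right) = -84414$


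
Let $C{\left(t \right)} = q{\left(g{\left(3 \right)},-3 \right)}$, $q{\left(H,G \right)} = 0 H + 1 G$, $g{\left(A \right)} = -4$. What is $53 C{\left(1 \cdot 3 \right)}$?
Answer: $-159$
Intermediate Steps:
$q{\left(H,G \right)} = G$ ($q{\left(H,G \right)} = 0 + G = G$)
$C{\left(t \right)} = -3$
$53 C{\left(1 \cdot 3 \right)} = 53 \left(-3\right) = -159$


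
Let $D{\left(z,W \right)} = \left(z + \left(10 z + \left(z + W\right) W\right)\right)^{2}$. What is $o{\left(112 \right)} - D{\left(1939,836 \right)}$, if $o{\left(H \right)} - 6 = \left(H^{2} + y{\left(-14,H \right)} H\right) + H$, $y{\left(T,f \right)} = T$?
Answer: $-5481353219347$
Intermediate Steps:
$o{\left(H \right)} = 6 + H^{2} - 13 H$ ($o{\left(H \right)} = 6 + \left(\left(H^{2} - 14 H\right) + H\right) = 6 + \left(H^{2} - 13 H\right) = 6 + H^{2} - 13 H$)
$D{\left(z,W \right)} = \left(11 z + W \left(W + z\right)\right)^{2}$ ($D{\left(z,W \right)} = \left(z + \left(10 z + \left(W + z\right) W\right)\right)^{2} = \left(z + \left(10 z + W \left(W + z\right)\right)\right)^{2} = \left(11 z + W \left(W + z\right)\right)^{2}$)
$o{\left(112 \right)} - D{\left(1939,836 \right)} = \left(6 + 112^{2} - 1456\right) - \left(836^{2} + 11 \cdot 1939 + 836 \cdot 1939\right)^{2} = \left(6 + 12544 - 1456\right) - \left(698896 + 21329 + 1621004\right)^{2} = 11094 - 2341229^{2} = 11094 - 5481353230441 = -5481353219347$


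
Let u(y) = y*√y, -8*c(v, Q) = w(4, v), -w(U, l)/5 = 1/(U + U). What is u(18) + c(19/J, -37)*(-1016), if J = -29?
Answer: -635/8 + 54*√2 ≈ -3.0075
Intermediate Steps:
w(U, l) = -5/(2*U) (w(U, l) = -5/(U + U) = -5*1/(2*U) = -5/(2*U))
c(v, Q) = 5/64 (c(v, Q) = -(-5)/(16*4) = -⅛*(-5/8) = 5/64)
u(y) = y^(3/2)
u(18) + c(19/J, -37)*(-1016) = 18^(3/2) + (5/64)*(-1016) = 54*√2 - 635/8 = -635/8 + 54*√2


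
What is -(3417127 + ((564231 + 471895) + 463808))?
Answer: -4917061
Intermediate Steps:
-(3417127 + ((564231 + 471895) + 463808)) = -(3417127 + (1036126 + 463808)) = -(3417127 + 1499934) = -1*4917061 = -4917061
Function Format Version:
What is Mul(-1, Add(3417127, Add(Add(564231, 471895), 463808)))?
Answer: -4917061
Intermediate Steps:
Mul(-1, Add(3417127, Add(Add(564231, 471895), 463808))) = Mul(-1, Add(3417127, Add(1036126, 463808))) = Mul(-1, Add(3417127, 1499934)) = Mul(-1, 4917061) = -4917061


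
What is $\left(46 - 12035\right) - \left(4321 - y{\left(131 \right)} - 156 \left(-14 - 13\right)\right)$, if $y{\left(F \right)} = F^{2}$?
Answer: $-3361$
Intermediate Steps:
$\left(46 - 12035\right) - \left(4321 - y{\left(131 \right)} - 156 \left(-14 - 13\right)\right) = \left(46 - 12035\right) + \left(\left(156 \left(-14 - 13\right) + 131^{2}\right) - 4321\right) = \left(46 - 12035\right) + \left(\left(156 \left(-14 - 13\right) + 17161\right) - 4321\right) = -11989 + \left(\left(156 \left(-27\right) + 17161\right) - 4321\right) = -11989 + \left(\left(-4212 + 17161\right) - 4321\right) = -11989 + \left(12949 - 4321\right) = -11989 + 8628 = -3361$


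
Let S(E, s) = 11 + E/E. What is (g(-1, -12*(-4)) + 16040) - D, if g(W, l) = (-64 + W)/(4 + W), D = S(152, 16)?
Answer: 48019/3 ≈ 16006.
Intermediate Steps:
S(E, s) = 12 (S(E, s) = 11 + 1 = 12)
D = 12
g(W, l) = (-64 + W)/(4 + W)
(g(-1, -12*(-4)) + 16040) - D = ((-64 - 1)/(4 - 1) + 16040) - 1*12 = (-65/3 + 16040) - 12 = 48055/3 - 12 = 48019/3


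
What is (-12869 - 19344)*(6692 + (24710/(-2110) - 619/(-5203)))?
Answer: -236249253952016/1097833 ≈ -2.1520e+8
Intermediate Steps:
(-12869 - 19344)*(6692 + (24710/(-2110) - 619/(-5203))) = -32213*(6692 + (24710*(-1/2110) - 619*(-1/5203))) = -32213*(6692 + (-2471/211 + 619/5203)) = -32213*(6692 - 12726004/1097833) = -32213*7333972432/1097833 = -236249253952016/1097833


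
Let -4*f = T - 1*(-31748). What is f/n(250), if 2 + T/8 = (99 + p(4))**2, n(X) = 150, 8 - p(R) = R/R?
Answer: -2027/10 ≈ -202.70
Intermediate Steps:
p(R) = 7 (p(R) = 8 - R/R = 8 - 1*1 = 8 - 1 = 7)
T = 89872 (T = -16 + 8*(99 + 7)**2 = -16 + 8*106**2 = -16 + 8*11236 = -16 + 89888 = 89872)
f = -30405 (f = -(89872 - 1*(-31748))/4 = -(89872 + 31748)/4 = -1/4*121620 = -30405)
f/n(250) = -30405/150 = -30405*1/150 = -2027/10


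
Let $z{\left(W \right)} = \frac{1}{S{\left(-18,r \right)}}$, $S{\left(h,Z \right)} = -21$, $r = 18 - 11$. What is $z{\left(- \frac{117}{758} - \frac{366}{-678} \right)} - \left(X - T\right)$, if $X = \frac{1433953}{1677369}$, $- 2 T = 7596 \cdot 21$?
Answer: $- \frac{936495773708}{11741583} \approx -79759.0$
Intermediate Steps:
$r = 7$ ($r = 18 - 11 = 7$)
$T = -79758$ ($T = - \frac{7596 \cdot 21}{2} = \left(- \frac{1}{2}\right) 159516 = -79758$)
$X = \frac{1433953}{1677369}$ ($X = 1433953 \cdot \frac{1}{1677369} = \frac{1433953}{1677369} \approx 0.85488$)
$z{\left(W \right)} = - \frac{1}{21}$ ($z{\left(W \right)} = \frac{1}{-21} = - \frac{1}{21}$)
$z{\left(- \frac{117}{758} - \frac{366}{-678} \right)} - \left(X - T\right) = - \frac{1}{21} - \left(\frac{1433953}{1677369} - -79758\right) = - \frac{1}{21} - \left(\frac{1433953}{1677369} + 79758\right) = - \frac{1}{21} - \frac{133785030655}{1677369} = - \frac{936495773708}{11741583}$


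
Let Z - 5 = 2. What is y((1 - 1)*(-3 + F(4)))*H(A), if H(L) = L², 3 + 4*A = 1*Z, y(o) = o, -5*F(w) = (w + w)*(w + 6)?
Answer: 0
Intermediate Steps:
Z = 7 (Z = 5 + 2 = 7)
F(w) = -2*w*(6 + w)/5 (F(w) = -(w + w)*(w + 6)/5 = -2*w*(6 + w)/5)
A = 1 (A = -¾ + (1*7)/4 = -¾ + (¼)*7 = -¾ + 7/4 = 1)
y((1 - 1)*(-3 + F(4)))*H(A) = ((1 - 1)*(-3 - ⅖*4*(6 + 4)))*1² = (0*(-3 - ⅖*4*10))*1 = (0*(-3 - 16))*1 = (0*(-19))*1 = 0*1 = 0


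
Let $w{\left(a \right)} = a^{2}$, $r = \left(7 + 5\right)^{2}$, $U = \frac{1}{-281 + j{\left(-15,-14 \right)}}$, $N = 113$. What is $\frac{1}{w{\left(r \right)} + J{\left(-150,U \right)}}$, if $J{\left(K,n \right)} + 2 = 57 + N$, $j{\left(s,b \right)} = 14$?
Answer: $\frac{1}{20904} \approx 4.7838 \cdot 10^{-5}$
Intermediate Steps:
$U = - \frac{1}{267}$ ($U = \frac{1}{-281 + 14} = \frac{1}{-267} = - \frac{1}{267} \approx -0.0037453$)
$J{\left(K,n \right)} = 168$ ($J{\left(K,n \right)} = -2 + \left(57 + 113\right) = -2 + 170 = 168$)
$r = 144$ ($r = 12^{2} = 144$)
$\frac{1}{w{\left(r \right)} + J{\left(-150,U \right)}} = \frac{1}{144^{2} + 168} = \frac{1}{20736 + 168} = \frac{1}{20904}$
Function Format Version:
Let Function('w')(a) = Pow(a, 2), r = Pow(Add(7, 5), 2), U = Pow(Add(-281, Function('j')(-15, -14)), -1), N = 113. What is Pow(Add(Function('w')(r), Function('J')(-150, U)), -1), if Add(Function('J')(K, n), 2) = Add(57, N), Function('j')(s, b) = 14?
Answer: Rational(1, 20904) ≈ 4.7838e-5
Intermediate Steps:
U = Rational(-1, 267) (U = Pow(Add(-281, 14), -1) = Pow(-267, -1) = Rational(-1, 267) ≈ -0.0037453)
Function('J')(K, n) = 168 (Function('J')(K, n) = Add(-2, Add(57, 113)) = Add(-2, 170) = 168)
r = 144 (r = Pow(12, 2) = 144)
Pow(Add(Function('w')(r), Function('J')(-150, U)), -1) = Pow(Add(Pow(144, 2), 168), -1) = Pow(Add(20736, 168), -1) = Pow(20904, -1) = Rational(1, 20904)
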